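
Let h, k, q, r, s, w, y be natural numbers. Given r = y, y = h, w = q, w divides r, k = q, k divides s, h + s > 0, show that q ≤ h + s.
Because r = y and y = h, r = h. From w = q and w divides r, q divides r. Because r = h, q divides h. Because k = q and k divides s, q divides s. Since q divides h, q divides h + s. Because h + s > 0, q ≤ h + s.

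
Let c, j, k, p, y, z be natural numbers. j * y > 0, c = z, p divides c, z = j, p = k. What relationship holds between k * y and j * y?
k * y ≤ j * y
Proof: From c = z and z = j, c = j. Since p divides c, p divides j. Since p = k, k divides j. Then k * y divides j * y. From j * y > 0, k * y ≤ j * y.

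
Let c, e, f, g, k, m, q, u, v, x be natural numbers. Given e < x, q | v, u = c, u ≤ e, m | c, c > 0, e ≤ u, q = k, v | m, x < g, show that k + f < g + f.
Since q = k and q | v, k | v. v | m, so k | m. m | c, so k | c. c > 0, so k ≤ c. Because e ≤ u and u ≤ e, e = u. u = c, so e = c. Since e < x, c < x. x < g, so c < g. Since k ≤ c, k < g. Then k + f < g + f.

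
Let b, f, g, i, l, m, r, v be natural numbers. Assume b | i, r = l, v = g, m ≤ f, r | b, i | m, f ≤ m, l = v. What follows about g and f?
g | f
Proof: l = v and v = g, so l = g. Because r = l and r | b, l | b. m ≤ f and f ≤ m, thus m = f. b | i and i | m, therefore b | m. Since m = f, b | f. Since l | b, l | f. Since l = g, g | f.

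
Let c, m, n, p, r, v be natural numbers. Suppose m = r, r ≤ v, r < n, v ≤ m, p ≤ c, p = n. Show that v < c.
Because m = r and v ≤ m, v ≤ r. From r ≤ v, r = v. p = n and p ≤ c, so n ≤ c. r < n, so r < c. Since r = v, v < c.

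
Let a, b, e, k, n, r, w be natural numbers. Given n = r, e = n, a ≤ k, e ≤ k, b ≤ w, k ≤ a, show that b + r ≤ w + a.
e = n and n = r, therefore e = r. Because k ≤ a and a ≤ k, k = a. Because e ≤ k, e ≤ a. Since e = r, r ≤ a. b ≤ w, so b + r ≤ w + a.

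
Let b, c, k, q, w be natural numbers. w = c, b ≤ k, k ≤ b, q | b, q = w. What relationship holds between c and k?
c | k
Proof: From q = w and w = c, q = c. b ≤ k and k ≤ b, thus b = k. q | b, so q | k. q = c, so c | k.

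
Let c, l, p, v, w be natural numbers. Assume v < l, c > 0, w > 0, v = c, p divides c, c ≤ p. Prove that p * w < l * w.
From p divides c and c > 0, p ≤ c. c ≤ p, so c = p. Since v = c and v < l, c < l. From c = p, p < l. Since w > 0, by multiplying by a positive, p * w < l * w.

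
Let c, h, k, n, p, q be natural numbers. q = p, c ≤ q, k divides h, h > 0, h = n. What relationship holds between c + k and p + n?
c + k ≤ p + n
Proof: q = p and c ≤ q, therefore c ≤ p. k divides h and h > 0, hence k ≤ h. h = n, so k ≤ n. Since c ≤ p, c + k ≤ p + n.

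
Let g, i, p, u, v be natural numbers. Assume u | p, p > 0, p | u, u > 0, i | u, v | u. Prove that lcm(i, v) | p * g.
From u | p and p > 0, u ≤ p. Because p | u and u > 0, p ≤ u. u ≤ p, so u = p. From i | u and v | u, lcm(i, v) | u. Since u = p, lcm(i, v) | p. Then lcm(i, v) | p * g.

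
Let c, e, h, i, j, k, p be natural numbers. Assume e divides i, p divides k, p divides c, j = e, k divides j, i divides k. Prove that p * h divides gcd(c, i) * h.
j = e and k divides j, thus k divides e. Since e divides i, k divides i. i divides k, so k = i. p divides k, so p divides i. p divides c, so p divides gcd(c, i). Then p * h divides gcd(c, i) * h.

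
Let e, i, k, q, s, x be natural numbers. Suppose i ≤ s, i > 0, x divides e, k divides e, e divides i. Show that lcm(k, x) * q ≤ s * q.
k divides e and x divides e, so lcm(k, x) divides e. Since e divides i, lcm(k, x) divides i. Since i > 0, lcm(k, x) ≤ i. Since i ≤ s, lcm(k, x) ≤ s. By multiplying by a non-negative, lcm(k, x) * q ≤ s * q.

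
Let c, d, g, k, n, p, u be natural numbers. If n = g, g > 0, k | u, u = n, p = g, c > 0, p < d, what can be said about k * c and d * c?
k * c < d * c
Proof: u = n and n = g, thus u = g. k | u, so k | g. g > 0, so k ≤ g. p = g and p < d, so g < d. k ≤ g, so k < d. c > 0, so k * c < d * c.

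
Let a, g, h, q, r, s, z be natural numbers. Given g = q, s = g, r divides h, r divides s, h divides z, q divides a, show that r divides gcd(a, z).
Because s = g and r divides s, r divides g. Since g = q, r divides q. Since q divides a, r divides a. r divides h and h divides z, hence r divides z. r divides a, so r divides gcd(a, z).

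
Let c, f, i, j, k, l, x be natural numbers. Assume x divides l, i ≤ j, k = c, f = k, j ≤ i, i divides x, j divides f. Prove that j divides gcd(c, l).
f = k and k = c, so f = c. Because j divides f, j divides c. Since i ≤ j and j ≤ i, i = j. Because i divides x and x divides l, i divides l. i = j, so j divides l. Since j divides c, j divides gcd(c, l).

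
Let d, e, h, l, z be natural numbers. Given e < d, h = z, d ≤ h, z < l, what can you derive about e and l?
e < l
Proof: Because h = z and d ≤ h, d ≤ z. Since z < l, d < l. Since e < d, e < l.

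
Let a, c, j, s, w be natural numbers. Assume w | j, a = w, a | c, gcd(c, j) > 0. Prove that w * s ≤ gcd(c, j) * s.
From a = w and a | c, w | c. Since w | j, w | gcd(c, j). Since gcd(c, j) > 0, w ≤ gcd(c, j). Then w * s ≤ gcd(c, j) * s.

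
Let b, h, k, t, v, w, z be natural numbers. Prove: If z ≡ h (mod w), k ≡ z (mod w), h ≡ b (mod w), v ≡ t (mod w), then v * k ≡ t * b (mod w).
k ≡ z (mod w) and z ≡ h (mod w), thus k ≡ h (mod w). From h ≡ b (mod w), k ≡ b (mod w). Since v ≡ t (mod w), v * k ≡ t * b (mod w).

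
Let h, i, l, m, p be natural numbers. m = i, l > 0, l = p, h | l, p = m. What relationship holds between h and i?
h ≤ i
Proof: Since p = m and m = i, p = i. h | l and l > 0, thus h ≤ l. Since l = p, h ≤ p. p = i, so h ≤ i.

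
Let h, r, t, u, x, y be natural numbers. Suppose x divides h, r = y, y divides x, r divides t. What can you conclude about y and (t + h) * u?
y divides (t + h) * u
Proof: From r = y and r divides t, y divides t. y divides x and x divides h, thus y divides h. y divides t, so y divides t + h. Then y divides (t + h) * u.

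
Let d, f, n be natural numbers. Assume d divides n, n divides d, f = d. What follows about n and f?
n = f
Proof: d divides n and n divides d, so d = n. Since f = d, f = n. Then n = f.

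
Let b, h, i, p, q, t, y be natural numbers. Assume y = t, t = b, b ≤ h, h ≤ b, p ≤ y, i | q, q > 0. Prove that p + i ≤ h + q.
y = t and t = b, hence y = b. b ≤ h and h ≤ b, hence b = h. y = b, so y = h. Since p ≤ y, p ≤ h. i | q and q > 0, therefore i ≤ q. Since p ≤ h, p + i ≤ h + q.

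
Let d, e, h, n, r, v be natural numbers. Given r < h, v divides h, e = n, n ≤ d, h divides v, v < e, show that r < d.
From v divides h and h divides v, v = h. e = n and v < e, therefore v < n. v = h, so h < n. Since n ≤ d, h < d. Since r < h, r < d.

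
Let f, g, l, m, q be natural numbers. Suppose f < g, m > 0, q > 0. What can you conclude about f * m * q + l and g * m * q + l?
f * m * q + l < g * m * q + l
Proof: Since f < g and m > 0, f * m < g * m. From q > 0, f * m * q < g * m * q. Then f * m * q + l < g * m * q + l.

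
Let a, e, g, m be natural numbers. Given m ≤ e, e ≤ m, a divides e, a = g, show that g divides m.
e ≤ m and m ≤ e, thus e = m. a = g and a divides e, thus g divides e. Since e = m, g divides m.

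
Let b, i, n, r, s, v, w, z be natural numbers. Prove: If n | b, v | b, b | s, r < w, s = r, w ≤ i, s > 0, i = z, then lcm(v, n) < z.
From v | b and n | b, lcm(v, n) | b. b | s, so lcm(v, n) | s. Since s > 0, lcm(v, n) ≤ s. s = r, so lcm(v, n) ≤ r. Since i = z and w ≤ i, w ≤ z. r < w, so r < z. Because lcm(v, n) ≤ r, lcm(v, n) < z.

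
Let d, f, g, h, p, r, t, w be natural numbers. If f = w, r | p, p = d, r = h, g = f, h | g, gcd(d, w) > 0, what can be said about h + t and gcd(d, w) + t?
h + t ≤ gcd(d, w) + t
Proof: Since p = d and r | p, r | d. Since r = h, h | d. g = f and f = w, so g = w. h | g, so h | w. Since h | d, h | gcd(d, w). gcd(d, w) > 0, so h ≤ gcd(d, w). Then h + t ≤ gcd(d, w) + t.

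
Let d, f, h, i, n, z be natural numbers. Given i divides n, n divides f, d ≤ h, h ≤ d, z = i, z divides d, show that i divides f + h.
Since i divides n and n divides f, i divides f. d ≤ h and h ≤ d, so d = h. Since z = i and z divides d, i divides d. d = h, so i divides h. i divides f, so i divides f + h.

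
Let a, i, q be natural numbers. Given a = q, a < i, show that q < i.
a = q and a < i. By substitution, q < i.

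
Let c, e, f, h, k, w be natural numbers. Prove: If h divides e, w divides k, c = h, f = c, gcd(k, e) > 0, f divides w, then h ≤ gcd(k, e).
Since f = c and c = h, f = h. f divides w and w divides k, so f divides k. f = h, so h divides k. Since h divides e, h divides gcd(k, e). Since gcd(k, e) > 0, h ≤ gcd(k, e).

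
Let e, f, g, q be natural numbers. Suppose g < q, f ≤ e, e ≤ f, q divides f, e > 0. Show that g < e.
Because f ≤ e and e ≤ f, f = e. q divides f, so q divides e. Since e > 0, q ≤ e. g < q, so g < e.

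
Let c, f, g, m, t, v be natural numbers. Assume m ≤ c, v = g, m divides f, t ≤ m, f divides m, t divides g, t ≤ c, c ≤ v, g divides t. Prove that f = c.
Because f divides m and m divides f, f = m. g divides t and t divides g, thus g = t. v = g, so v = t. c ≤ v, so c ≤ t. Since t ≤ c, t = c. t ≤ m, so c ≤ m. Since m ≤ c, m = c. Since f = m, f = c.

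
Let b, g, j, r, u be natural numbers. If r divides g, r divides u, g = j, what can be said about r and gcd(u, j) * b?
r divides gcd(u, j) * b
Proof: Because g = j and r divides g, r divides j. Since r divides u, r divides gcd(u, j). Then r divides gcd(u, j) * b.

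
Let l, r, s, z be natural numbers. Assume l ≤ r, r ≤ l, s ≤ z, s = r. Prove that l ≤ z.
r ≤ l and l ≤ r, thus r = l. s = r, so s = l. Since s ≤ z, l ≤ z.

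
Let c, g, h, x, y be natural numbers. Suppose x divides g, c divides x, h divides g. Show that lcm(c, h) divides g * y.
From c divides x and x divides g, c divides g. Since h divides g, lcm(c, h) divides g. Then lcm(c, h) divides g * y.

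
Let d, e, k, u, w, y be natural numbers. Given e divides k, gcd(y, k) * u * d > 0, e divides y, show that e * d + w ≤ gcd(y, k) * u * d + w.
e divides y and e divides k, so e divides gcd(y, k). Then e divides gcd(y, k) * u. Then e * d divides gcd(y, k) * u * d. Since gcd(y, k) * u * d > 0, e * d ≤ gcd(y, k) * u * d. Then e * d + w ≤ gcd(y, k) * u * d + w.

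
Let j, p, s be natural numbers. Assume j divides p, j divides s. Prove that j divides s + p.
j divides s and j divides p. By divisibility of sums, j divides s + p.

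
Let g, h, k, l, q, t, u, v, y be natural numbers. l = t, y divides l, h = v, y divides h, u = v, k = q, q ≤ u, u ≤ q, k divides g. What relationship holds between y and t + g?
y divides t + g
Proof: l = t and y divides l, so y divides t. h = v and y divides h, thus y divides v. q ≤ u and u ≤ q, so q = u. Because k = q, k = u. k divides g, so u divides g. Because u = v, v divides g. From y divides v, y divides g. Since y divides t, y divides t + g.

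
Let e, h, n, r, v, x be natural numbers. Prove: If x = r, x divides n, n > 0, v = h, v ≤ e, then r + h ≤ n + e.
Since x = r and x divides n, r divides n. Since n > 0, r ≤ n. v = h and v ≤ e, therefore h ≤ e. Since r ≤ n, r + h ≤ n + e.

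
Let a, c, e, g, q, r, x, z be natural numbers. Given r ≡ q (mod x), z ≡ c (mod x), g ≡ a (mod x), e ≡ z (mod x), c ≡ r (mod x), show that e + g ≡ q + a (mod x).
e ≡ z (mod x) and z ≡ c (mod x), thus e ≡ c (mod x). Since c ≡ r (mod x), e ≡ r (mod x). r ≡ q (mod x), so e ≡ q (mod x). g ≡ a (mod x), so e + g ≡ q + a (mod x).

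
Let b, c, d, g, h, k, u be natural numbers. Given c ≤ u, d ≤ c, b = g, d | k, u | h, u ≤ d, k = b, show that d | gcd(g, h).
Since k = b and b = g, k = g. Because d | k, d | g. Because d ≤ c and c ≤ u, d ≤ u. Since u ≤ d, u = d. Since u | h, d | h. Since d | g, d | gcd(g, h).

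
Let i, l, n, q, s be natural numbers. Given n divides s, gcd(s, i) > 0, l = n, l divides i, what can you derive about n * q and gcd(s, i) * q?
n * q ≤ gcd(s, i) * q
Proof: Because l = n and l divides i, n divides i. From n divides s, n divides gcd(s, i). Since gcd(s, i) > 0, n ≤ gcd(s, i). By multiplying by a non-negative, n * q ≤ gcd(s, i) * q.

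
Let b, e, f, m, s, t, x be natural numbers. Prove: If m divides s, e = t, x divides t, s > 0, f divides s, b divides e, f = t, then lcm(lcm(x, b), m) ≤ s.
Because e = t and b divides e, b divides t. Since x divides t, lcm(x, b) divides t. Since f = t and f divides s, t divides s. Since lcm(x, b) divides t, lcm(x, b) divides s. Since m divides s, lcm(lcm(x, b), m) divides s. Since s > 0, lcm(lcm(x, b), m) ≤ s.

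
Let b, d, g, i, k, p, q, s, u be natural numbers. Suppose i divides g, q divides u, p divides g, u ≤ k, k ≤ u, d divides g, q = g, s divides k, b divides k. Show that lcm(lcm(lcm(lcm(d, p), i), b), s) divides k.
From d divides g and p divides g, lcm(d, p) divides g. Since i divides g, lcm(lcm(d, p), i) divides g. From u ≤ k and k ≤ u, u = k. q = g and q divides u, thus g divides u. u = k, so g divides k. lcm(lcm(d, p), i) divides g, so lcm(lcm(d, p), i) divides k. b divides k, so lcm(lcm(lcm(d, p), i), b) divides k. s divides k, so lcm(lcm(lcm(lcm(d, p), i), b), s) divides k.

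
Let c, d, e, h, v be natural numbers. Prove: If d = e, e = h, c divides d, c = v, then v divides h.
d = e and e = h, therefore d = h. Since c divides d, c divides h. Since c = v, v divides h.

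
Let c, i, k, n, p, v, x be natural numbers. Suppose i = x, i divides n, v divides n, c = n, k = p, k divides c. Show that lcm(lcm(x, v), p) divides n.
i = x and i divides n, thus x divides n. From v divides n, lcm(x, v) divides n. k = p and k divides c, thus p divides c. c = n, so p divides n. Since lcm(x, v) divides n, lcm(lcm(x, v), p) divides n.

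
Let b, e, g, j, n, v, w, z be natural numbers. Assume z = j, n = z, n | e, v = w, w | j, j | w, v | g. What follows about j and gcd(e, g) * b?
j | gcd(e, g) * b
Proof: Because n = z and n | e, z | e. Since z = j, j | e. w | j and j | w, therefore w = j. Since v = w, v = j. Because v | g, j | g. j | e, so j | gcd(e, g). Then j | gcd(e, g) * b.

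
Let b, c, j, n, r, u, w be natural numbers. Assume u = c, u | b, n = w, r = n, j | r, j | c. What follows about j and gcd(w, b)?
j | gcd(w, b)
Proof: Because r = n and j | r, j | n. Because n = w, j | w. From u = c and u | b, c | b. j | c, so j | b. j | w, so j | gcd(w, b).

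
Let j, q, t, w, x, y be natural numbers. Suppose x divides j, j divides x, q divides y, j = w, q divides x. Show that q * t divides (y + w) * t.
From x divides j and j divides x, x = j. Since j = w, x = w. q divides x, so q divides w. From q divides y, q divides y + w. Then q * t divides (y + w) * t.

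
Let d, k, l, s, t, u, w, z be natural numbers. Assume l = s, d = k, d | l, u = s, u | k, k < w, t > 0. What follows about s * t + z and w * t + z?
s * t + z < w * t + z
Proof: Because d = k and d | l, k | l. From l = s, k | s. Because u = s and u | k, s | k. Because k | s, k = s. Since k < w, s < w. t > 0, so s * t < w * t. Then s * t + z < w * t + z.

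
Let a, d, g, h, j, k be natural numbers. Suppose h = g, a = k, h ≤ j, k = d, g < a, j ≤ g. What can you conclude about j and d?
j < d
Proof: h = g and h ≤ j, hence g ≤ j. j ≤ g, so g = j. Since a = k and g < a, g < k. Since k = d, g < d. Since g = j, j < d.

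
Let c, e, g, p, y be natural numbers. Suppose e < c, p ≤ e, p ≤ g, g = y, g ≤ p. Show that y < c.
p ≤ g and g ≤ p, hence p = g. Because g = y, p = y. Because p ≤ e and e < c, p < c. p = y, so y < c.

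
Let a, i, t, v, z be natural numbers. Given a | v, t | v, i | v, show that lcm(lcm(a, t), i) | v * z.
From a | v and t | v, lcm(a, t) | v. i | v, so lcm(lcm(a, t), i) | v. Then lcm(lcm(a, t), i) | v * z.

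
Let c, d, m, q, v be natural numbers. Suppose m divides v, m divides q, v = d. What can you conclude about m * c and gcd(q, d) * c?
m * c divides gcd(q, d) * c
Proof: Because v = d and m divides v, m divides d. m divides q, so m divides gcd(q, d). Then m * c divides gcd(q, d) * c.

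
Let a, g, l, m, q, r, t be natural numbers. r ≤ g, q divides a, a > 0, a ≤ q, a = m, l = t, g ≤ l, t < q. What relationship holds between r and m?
r < m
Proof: Because q divides a and a > 0, q ≤ a. a ≤ q, so q = a. Since a = m, q = m. Since l = t and g ≤ l, g ≤ t. t < q, so g < q. q = m, so g < m. Since r ≤ g, r < m.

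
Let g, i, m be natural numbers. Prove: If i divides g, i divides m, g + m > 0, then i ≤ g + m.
i divides g and i divides m, so i divides g + m. g + m > 0, so i ≤ g + m.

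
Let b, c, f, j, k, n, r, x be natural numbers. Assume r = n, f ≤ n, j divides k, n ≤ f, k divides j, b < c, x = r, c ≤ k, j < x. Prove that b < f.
x = r and r = n, hence x = n. Since n ≤ f and f ≤ n, n = f. Since x = n, x = f. Because b < c and c ≤ k, b < k. Because j divides k and k divides j, j = k. j < x, so k < x. Because b < k, b < x. x = f, so b < f.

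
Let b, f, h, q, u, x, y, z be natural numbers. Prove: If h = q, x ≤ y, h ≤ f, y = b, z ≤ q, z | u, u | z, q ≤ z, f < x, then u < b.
From q ≤ z and z ≤ q, q = z. Since h = q, h = z. z | u and u | z, therefore z = u. Since h = z, h = u. Since h ≤ f and f < x, h < x. Since x ≤ y, h < y. h = u, so u < y. y = b, so u < b.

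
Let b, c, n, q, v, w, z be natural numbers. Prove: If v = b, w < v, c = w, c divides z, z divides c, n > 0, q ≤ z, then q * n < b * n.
z divides c and c divides z, thus z = c. c = w, so z = w. Since q ≤ z, q ≤ w. From v = b and w < v, w < b. q ≤ w, so q < b. Combined with n > 0, by multiplying by a positive, q * n < b * n.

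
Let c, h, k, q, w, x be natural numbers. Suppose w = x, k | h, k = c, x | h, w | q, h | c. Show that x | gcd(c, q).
k = c and k | h, thus c | h. Since h | c, h = c. x | h, so x | c. w = x and w | q, thus x | q. Since x | c, x | gcd(c, q).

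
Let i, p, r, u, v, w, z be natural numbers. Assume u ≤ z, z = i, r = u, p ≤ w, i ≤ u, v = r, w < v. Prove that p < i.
v = r and r = u, thus v = u. z = i and u ≤ z, so u ≤ i. i ≤ u, so u = i. v = u, so v = i. p ≤ w and w < v, therefore p < v. Since v = i, p < i.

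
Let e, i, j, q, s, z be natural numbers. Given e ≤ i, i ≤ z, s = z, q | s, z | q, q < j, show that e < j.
e ≤ i and i ≤ z, therefore e ≤ z. s = z and q | s, thus q | z. z | q, so q = z. Because q < j, z < j. e ≤ z, so e < j.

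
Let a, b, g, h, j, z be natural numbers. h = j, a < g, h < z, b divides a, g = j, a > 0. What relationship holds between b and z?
b < z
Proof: b divides a and a > 0, thus b ≤ a. Since g = j and a < g, a < j. h = j and h < z, therefore j < z. Since a < j, a < z. Since b ≤ a, b < z.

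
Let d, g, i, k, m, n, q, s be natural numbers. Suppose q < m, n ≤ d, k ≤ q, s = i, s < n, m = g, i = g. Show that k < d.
m = g and q < m, therefore q < g. From k ≤ q, k < g. Because s < n and n ≤ d, s < d. Since s = i, i < d. Since i = g, g < d. Since k < g, k < d.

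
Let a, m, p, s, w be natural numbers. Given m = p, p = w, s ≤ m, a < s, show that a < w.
m = p and p = w, hence m = w. a < s and s ≤ m, thus a < m. m = w, so a < w.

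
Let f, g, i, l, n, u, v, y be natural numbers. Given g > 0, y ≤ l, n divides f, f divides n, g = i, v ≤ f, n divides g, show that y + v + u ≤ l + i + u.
From n divides f and f divides n, n = f. Since n divides g and g > 0, n ≤ g. n = f, so f ≤ g. g = i, so f ≤ i. Since v ≤ f, v ≤ i. y ≤ l, so y + v ≤ l + i. Then y + v + u ≤ l + i + u.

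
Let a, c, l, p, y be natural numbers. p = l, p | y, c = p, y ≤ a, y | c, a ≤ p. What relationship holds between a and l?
a = l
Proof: Since c = p and y | c, y | p. Since p | y, y = p. y ≤ a, so p ≤ a. a ≤ p, so a = p. p = l, so a = l.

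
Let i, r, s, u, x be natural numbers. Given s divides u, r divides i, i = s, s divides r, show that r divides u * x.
From i = s and r divides i, r divides s. Since s divides r, s = r. s divides u, so r divides u. Then r divides u * x.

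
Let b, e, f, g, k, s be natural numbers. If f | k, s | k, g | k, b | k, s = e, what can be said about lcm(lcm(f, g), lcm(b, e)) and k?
lcm(lcm(f, g), lcm(b, e)) | k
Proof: f | k and g | k, so lcm(f, g) | k. s = e and s | k, thus e | k. b | k, so lcm(b, e) | k. Since lcm(f, g) | k, lcm(lcm(f, g), lcm(b, e)) | k.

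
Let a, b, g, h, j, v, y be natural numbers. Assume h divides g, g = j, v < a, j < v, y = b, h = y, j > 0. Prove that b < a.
Because h = y and y = b, h = b. g = j and h divides g, therefore h divides j. h = b, so b divides j. j > 0, so b ≤ j. j < v and v < a, thus j < a. Since b ≤ j, b < a.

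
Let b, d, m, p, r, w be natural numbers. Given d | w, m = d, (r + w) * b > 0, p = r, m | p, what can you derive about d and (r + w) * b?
d ≤ (r + w) * b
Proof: m = d and m | p, thus d | p. Since p = r, d | r. Since d | w, d | r + w. Then d | (r + w) * b. (r + w) * b > 0, so d ≤ (r + w) * b.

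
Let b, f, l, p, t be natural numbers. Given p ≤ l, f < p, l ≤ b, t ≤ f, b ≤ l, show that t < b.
t ≤ f and f < p, thus t < p. From l ≤ b and b ≤ l, l = b. From p ≤ l, p ≤ b. Since t < p, t < b.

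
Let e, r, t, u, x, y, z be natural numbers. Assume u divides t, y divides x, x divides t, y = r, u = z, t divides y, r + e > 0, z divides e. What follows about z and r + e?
z ≤ r + e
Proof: Because y divides x and x divides t, y divides t. Since t divides y, t = y. Since y = r, t = r. u divides t, so u divides r. From u = z, z divides r. From z divides e, z divides r + e. r + e > 0, so z ≤ r + e.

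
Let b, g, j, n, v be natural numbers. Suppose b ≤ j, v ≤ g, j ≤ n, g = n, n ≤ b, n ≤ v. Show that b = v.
b ≤ j and j ≤ n, hence b ≤ n. n ≤ b, so b = n. g = n and v ≤ g, hence v ≤ n. n ≤ v, so n = v. b = n, so b = v.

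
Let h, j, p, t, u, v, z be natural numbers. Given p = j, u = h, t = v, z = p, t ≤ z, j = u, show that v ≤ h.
Since z = p and p = j, z = j. Since j = u, z = u. From t ≤ z, t ≤ u. Since t = v, v ≤ u. Since u = h, v ≤ h.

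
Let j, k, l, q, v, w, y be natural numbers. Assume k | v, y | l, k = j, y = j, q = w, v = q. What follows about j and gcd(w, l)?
j | gcd(w, l)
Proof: v = q and q = w, so v = w. Because k = j and k | v, j | v. v = w, so j | w. y = j and y | l, so j | l. j | w, so j | gcd(w, l).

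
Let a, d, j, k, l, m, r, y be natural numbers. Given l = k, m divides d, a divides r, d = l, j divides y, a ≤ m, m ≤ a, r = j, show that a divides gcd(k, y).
d = l and l = k, so d = k. m ≤ a and a ≤ m, therefore m = a. Since m divides d, a divides d. Because d = k, a divides k. r = j and a divides r, thus a divides j. Since j divides y, a divides y. Since a divides k, a divides gcd(k, y).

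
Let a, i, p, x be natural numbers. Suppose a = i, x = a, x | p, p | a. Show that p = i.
x = a and x | p, hence a | p. p | a, so p = a. Since a = i, p = i.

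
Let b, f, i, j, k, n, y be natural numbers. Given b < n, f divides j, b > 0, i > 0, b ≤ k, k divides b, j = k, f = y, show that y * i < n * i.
Because k divides b and b > 0, k ≤ b. b ≤ k, so k = b. Since j = k, j = b. f = y and f divides j, therefore y divides j. j = b, so y divides b. Since b > 0, y ≤ b. Since b < n, y < n. Combined with i > 0, by multiplying by a positive, y * i < n * i.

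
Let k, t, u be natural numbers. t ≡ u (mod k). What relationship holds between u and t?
u ≡ t (mod k)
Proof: Since t ≡ u (mod k), by symmetry, u ≡ t (mod k).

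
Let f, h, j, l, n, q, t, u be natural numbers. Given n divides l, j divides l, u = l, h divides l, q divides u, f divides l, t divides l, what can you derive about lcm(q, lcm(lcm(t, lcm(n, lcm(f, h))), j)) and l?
lcm(q, lcm(lcm(t, lcm(n, lcm(f, h))), j)) divides l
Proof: From u = l and q divides u, q divides l. Because f divides l and h divides l, lcm(f, h) divides l. n divides l, so lcm(n, lcm(f, h)) divides l. Since t divides l, lcm(t, lcm(n, lcm(f, h))) divides l. Because j divides l, lcm(lcm(t, lcm(n, lcm(f, h))), j) divides l. q divides l, so lcm(q, lcm(lcm(t, lcm(n, lcm(f, h))), j)) divides l.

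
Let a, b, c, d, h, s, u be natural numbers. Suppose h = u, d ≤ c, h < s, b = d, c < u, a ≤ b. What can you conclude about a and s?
a < s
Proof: b = d and a ≤ b, so a ≤ d. From h = u and h < s, u < s. c < u, so c < s. Because d ≤ c, d < s. a ≤ d, so a < s.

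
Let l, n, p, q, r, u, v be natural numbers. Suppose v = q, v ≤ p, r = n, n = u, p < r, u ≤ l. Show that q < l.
v = q and v ≤ p, hence q ≤ p. Because r = n and n = u, r = u. Since p < r, p < u. u ≤ l, so p < l. q ≤ p, so q < l.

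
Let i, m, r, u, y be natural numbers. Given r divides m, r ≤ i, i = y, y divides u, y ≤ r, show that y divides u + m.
Since i = y and r ≤ i, r ≤ y. y ≤ r, so r = y. r divides m, so y divides m. Since y divides u, y divides u + m.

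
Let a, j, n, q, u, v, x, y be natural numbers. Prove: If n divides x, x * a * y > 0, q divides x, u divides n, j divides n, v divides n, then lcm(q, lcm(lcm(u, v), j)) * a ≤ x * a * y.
u divides n and v divides n, hence lcm(u, v) divides n. j divides n, so lcm(lcm(u, v), j) divides n. Since n divides x, lcm(lcm(u, v), j) divides x. q divides x, so lcm(q, lcm(lcm(u, v), j)) divides x. Then lcm(q, lcm(lcm(u, v), j)) * a divides x * a. Then lcm(q, lcm(lcm(u, v), j)) * a divides x * a * y. x * a * y > 0, so lcm(q, lcm(lcm(u, v), j)) * a ≤ x * a * y.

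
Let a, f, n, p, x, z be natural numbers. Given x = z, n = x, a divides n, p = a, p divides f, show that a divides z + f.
From n = x and a divides n, a divides x. Because x = z, a divides z. p = a and p divides f, therefore a divides f. Because a divides z, a divides z + f.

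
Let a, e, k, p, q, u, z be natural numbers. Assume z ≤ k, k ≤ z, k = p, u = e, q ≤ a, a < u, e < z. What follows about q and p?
q < p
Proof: Since z ≤ k and k ≤ z, z = k. k = p, so z = p. Because q ≤ a and a < u, q < u. u = e, so q < e. e < z, so q < z. Since z = p, q < p.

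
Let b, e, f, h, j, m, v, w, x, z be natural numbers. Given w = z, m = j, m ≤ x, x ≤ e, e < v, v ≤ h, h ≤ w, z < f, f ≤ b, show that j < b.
From e < v and v ≤ h, e < h. Since x ≤ e, x < h. m ≤ x, so m < h. m = j, so j < h. Since h ≤ w, j < w. w = z, so j < z. Since z < f and f ≤ b, z < b. j < z, so j < b.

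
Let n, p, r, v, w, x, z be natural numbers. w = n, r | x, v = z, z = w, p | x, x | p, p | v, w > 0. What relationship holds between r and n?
r ≤ n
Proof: v = z and z = w, hence v = w. From p | x and x | p, p = x. p | v, so x | v. From v = w, x | w. r | x, so r | w. w > 0, so r ≤ w. Because w = n, r ≤ n.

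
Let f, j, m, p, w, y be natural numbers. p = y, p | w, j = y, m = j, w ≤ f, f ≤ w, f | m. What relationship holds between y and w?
y = w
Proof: p = y and p | w, hence y | w. f ≤ w and w ≤ f, hence f = w. m = j and j = y, hence m = y. From f | m, f | y. f = w, so w | y. Since y | w, y = w.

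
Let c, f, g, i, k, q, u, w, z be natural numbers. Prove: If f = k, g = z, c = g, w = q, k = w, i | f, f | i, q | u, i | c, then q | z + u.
Because k = w and w = q, k = q. From i | f and f | i, i = f. i | c, so f | c. Since c = g, f | g. Since g = z, f | z. f = k, so k | z. Since k = q, q | z. q | u, so q | z + u.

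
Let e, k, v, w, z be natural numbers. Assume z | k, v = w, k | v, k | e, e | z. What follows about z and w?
z | w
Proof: k | e and e | z, so k | z. Since z | k, k = z. v = w and k | v, so k | w. From k = z, z | w.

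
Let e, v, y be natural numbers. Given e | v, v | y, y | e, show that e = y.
e | v and v | y, so e | y. y | e, so y = e. Then e = y.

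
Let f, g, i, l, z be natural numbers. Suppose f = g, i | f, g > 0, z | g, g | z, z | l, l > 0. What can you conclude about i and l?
i ≤ l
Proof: From f = g and i | f, i | g. g > 0, so i ≤ g. Because z | g and g | z, z = g. Since z | l, g | l. l > 0, so g ≤ l. Since i ≤ g, i ≤ l.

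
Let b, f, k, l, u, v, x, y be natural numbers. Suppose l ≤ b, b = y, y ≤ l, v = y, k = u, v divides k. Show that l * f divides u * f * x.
b = y and l ≤ b, thus l ≤ y. Since y ≤ l, y = l. Since v = y, v = l. k = u and v divides k, thus v divides u. Because v = l, l divides u. Then l * f divides u * f. Then l * f divides u * f * x.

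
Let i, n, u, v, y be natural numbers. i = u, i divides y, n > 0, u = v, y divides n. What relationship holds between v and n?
v ≤ n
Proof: i = u and u = v, so i = v. Because i divides y and y divides n, i divides n. Since n > 0, i ≤ n. Since i = v, v ≤ n.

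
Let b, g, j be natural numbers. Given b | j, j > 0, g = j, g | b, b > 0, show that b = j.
b | j and j > 0, thus b ≤ j. Since g = j and g | b, j | b. Since b > 0, j ≤ b. Since b ≤ j, b = j.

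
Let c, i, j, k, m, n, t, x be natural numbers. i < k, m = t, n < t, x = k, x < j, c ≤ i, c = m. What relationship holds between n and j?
n < j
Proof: c = m and c ≤ i, hence m ≤ i. Since i < k, m < k. Because x = k and x < j, k < j. Since m < k, m < j. m = t, so t < j. n < t, so n < j.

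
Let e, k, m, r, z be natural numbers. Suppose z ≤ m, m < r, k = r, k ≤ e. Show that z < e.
From k = r and k ≤ e, r ≤ e. m < r, so m < e. z ≤ m, so z < e.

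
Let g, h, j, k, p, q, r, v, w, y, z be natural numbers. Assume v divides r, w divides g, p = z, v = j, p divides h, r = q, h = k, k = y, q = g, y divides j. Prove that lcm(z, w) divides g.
Because h = k and p divides h, p divides k. Since k = y, p divides y. p = z, so z divides y. From y divides j, z divides j. r = q and q = g, thus r = g. v divides r, so v divides g. Since v = j, j divides g. z divides j, so z divides g. w divides g, so lcm(z, w) divides g.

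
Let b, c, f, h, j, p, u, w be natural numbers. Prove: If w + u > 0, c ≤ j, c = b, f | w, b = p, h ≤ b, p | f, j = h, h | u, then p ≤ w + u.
p | f and f | w, thus p | w. c = b and c ≤ j, therefore b ≤ j. j = h, so b ≤ h. h ≤ b, so h = b. h | u, so b | u. b = p, so p | u. Because p | w, p | w + u. Since w + u > 0, p ≤ w + u.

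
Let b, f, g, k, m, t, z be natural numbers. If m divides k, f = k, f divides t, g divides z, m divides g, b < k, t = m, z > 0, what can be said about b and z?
b < z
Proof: f = k and f divides t, therefore k divides t. Since t = m, k divides m. m divides k, so m = k. From m divides g and g divides z, m divides z. z > 0, so m ≤ z. Since m = k, k ≤ z. b < k, so b < z.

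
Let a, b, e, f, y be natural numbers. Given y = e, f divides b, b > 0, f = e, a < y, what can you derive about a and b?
a < b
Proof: y = e and a < y, therefore a < e. From f = e and f divides b, e divides b. Because b > 0, e ≤ b. Since a < e, a < b.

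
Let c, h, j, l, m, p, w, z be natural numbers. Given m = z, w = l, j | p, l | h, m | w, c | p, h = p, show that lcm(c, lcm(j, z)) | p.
Since w = l and m | w, m | l. From m = z, z | l. Because h = p and l | h, l | p. z | l, so z | p. j | p, so lcm(j, z) | p. Since c | p, lcm(c, lcm(j, z)) | p.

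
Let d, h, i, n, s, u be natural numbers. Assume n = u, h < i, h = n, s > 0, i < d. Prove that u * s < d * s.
Because h = n and n = u, h = u. h < i and i < d, therefore h < d. h = u, so u < d. s > 0, so u * s < d * s.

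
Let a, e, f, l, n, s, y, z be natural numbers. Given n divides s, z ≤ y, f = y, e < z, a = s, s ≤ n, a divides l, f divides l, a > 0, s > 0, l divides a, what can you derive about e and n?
e < n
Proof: Since n divides s and s > 0, n ≤ s. Since s ≤ n, s = n. a = s, so a = n. Because l divides a and a divides l, l = a. f = y and f divides l, thus y divides l. l = a, so y divides a. Since a > 0, y ≤ a. z ≤ y, so z ≤ a. e < z, so e < a. Since a = n, e < n.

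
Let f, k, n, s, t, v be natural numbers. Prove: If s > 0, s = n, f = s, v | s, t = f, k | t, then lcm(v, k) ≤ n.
t = f and f = s, therefore t = s. Because k | t, k | s. Since v | s, lcm(v, k) | s. Because s > 0, lcm(v, k) ≤ s. s = n, so lcm(v, k) ≤ n.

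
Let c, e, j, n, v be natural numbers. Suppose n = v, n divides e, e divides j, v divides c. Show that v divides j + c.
n divides e and e divides j, hence n divides j. From n = v, v divides j. v divides c, so v divides j + c.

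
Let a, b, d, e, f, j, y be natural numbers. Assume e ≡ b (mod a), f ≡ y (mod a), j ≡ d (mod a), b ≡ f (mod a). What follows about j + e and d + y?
j + e ≡ d + y (mod a)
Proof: e ≡ b (mod a) and b ≡ f (mod a), thus e ≡ f (mod a). Since f ≡ y (mod a), e ≡ y (mod a). Combining with j ≡ d (mod a), by adding congruences, j + e ≡ d + y (mod a).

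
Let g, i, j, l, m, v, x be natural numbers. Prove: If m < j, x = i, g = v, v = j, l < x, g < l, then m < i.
From g = v and v = j, g = j. x = i and l < x, so l < i. g < l, so g < i. Since g = j, j < i. From m < j, m < i.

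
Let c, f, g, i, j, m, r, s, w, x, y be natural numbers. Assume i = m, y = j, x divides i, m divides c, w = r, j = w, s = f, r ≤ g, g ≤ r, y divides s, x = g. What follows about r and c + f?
r divides c + f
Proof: g ≤ r and r ≤ g, thus g = r. Since x = g, x = r. Because i = m and x divides i, x divides m. Since m divides c, x divides c. Since x = r, r divides c. y = j and y divides s, therefore j divides s. j = w, so w divides s. s = f, so w divides f. w = r, so r divides f. r divides c, so r divides c + f.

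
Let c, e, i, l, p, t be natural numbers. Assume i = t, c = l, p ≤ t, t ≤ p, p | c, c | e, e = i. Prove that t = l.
p ≤ t and t ≤ p, hence p = t. p | c, so t | c. e = i and c | e, therefore c | i. i = t, so c | t. t | c, so t = c. c = l, so t = l.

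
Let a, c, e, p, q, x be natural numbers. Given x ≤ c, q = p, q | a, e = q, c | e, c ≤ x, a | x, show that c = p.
From e = q and c | e, c | q. Because x ≤ c and c ≤ x, x = c. a | x, so a | c. Since q | a, q | c. c | q, so c = q. q = p, so c = p.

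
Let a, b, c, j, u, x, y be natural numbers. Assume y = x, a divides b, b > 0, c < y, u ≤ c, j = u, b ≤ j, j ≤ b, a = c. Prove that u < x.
b ≤ j and j ≤ b, so b = j. j = u, so b = u. a divides b and b > 0, thus a ≤ b. b = u, so a ≤ u. a = c, so c ≤ u. Since u ≤ c, c = u. From y = x and c < y, c < x. From c = u, u < x.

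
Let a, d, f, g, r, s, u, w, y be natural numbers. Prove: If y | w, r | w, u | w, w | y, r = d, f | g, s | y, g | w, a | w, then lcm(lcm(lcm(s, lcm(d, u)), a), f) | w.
y | w and w | y, so y = w. s | y, so s | w. r = d and r | w, thus d | w. u | w, so lcm(d, u) | w. Since s | w, lcm(s, lcm(d, u)) | w. Since a | w, lcm(lcm(s, lcm(d, u)), a) | w. f | g and g | w, therefore f | w. Since lcm(lcm(s, lcm(d, u)), a) | w, lcm(lcm(lcm(s, lcm(d, u)), a), f) | w.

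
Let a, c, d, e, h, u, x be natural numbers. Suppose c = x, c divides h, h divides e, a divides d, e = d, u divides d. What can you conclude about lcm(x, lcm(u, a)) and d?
lcm(x, lcm(u, a)) divides d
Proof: Because c divides h and h divides e, c divides e. From e = d, c divides d. c = x, so x divides d. Because u divides d and a divides d, lcm(u, a) divides d. x divides d, so lcm(x, lcm(u, a)) divides d.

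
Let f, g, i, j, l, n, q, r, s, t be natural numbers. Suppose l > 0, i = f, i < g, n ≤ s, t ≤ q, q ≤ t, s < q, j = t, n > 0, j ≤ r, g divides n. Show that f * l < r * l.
g divides n and n > 0, thus g ≤ n. i < g, so i < n. From n ≤ s and s < q, n < q. Since i < n, i < q. Since i = f, f < q. Because t ≤ q and q ≤ t, t = q. Since j = t, j = q. j ≤ r, so q ≤ r. f < q, so f < r. Since l > 0, by multiplying by a positive, f * l < r * l.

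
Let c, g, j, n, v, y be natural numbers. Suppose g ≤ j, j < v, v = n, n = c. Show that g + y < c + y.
v = n and n = c, thus v = c. g ≤ j and j < v, thus g < v. v = c, so g < c. Then g + y < c + y.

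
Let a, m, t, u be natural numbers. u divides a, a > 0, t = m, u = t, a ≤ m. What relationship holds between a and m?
a = m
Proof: u = t and u divides a, thus t divides a. a > 0, so t ≤ a. From t = m, m ≤ a. Because a ≤ m, a = m.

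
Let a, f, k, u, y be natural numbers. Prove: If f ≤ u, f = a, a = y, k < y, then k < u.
Since f = a and a = y, f = y. f ≤ u, so y ≤ u. k < y, so k < u.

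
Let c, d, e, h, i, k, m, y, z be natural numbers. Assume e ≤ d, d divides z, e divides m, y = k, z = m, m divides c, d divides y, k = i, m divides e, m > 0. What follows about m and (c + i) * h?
m divides (c + i) * h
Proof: From y = k and k = i, y = i. z = m and d divides z, hence d divides m. Since m > 0, d ≤ m. e divides m and m divides e, therefore e = m. Since e ≤ d, m ≤ d. From d ≤ m, d = m. From d divides y, m divides y. y = i, so m divides i. Since m divides c, m divides c + i. Then m divides (c + i) * h.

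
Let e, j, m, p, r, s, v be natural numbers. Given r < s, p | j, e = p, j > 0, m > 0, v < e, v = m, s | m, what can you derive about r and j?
r < j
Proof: s | m and m > 0, therefore s ≤ m. v = m and v < e, therefore m < e. e = p, so m < p. s ≤ m, so s < p. r < s, so r < p. p | j and j > 0, therefore p ≤ j. From r < p, r < j.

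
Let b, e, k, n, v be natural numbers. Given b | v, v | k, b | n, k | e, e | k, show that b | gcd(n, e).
Since k | e and e | k, k = e. b | v and v | k, thus b | k. k = e, so b | e. Since b | n, b | gcd(n, e).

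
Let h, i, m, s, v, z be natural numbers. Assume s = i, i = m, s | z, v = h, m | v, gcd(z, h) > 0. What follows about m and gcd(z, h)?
m ≤ gcd(z, h)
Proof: s = i and i = m, therefore s = m. Since s | z, m | z. v = h and m | v, so m | h. m | z, so m | gcd(z, h). Because gcd(z, h) > 0, m ≤ gcd(z, h).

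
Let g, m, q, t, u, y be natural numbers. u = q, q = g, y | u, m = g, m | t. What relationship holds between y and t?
y | t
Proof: Since u = q and q = g, u = g. y | u, so y | g. Because m = g and m | t, g | t. y | g, so y | t.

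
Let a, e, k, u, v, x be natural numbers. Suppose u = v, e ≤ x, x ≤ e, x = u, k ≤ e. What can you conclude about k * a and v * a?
k * a ≤ v * a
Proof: From e ≤ x and x ≤ e, e = x. x = u, so e = u. Since u = v, e = v. From k ≤ e, k ≤ v. By multiplying by a non-negative, k * a ≤ v * a.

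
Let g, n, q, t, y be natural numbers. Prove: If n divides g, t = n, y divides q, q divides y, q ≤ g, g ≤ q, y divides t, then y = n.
From g ≤ q and q ≤ g, g = q. q divides y and y divides q, thus q = y. Since g = q, g = y. n divides g, so n divides y. t = n and y divides t, therefore y divides n. n divides y, so n = y. Then y = n.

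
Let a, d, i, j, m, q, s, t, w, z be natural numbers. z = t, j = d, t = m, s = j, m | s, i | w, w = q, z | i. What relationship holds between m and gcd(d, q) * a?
m | gcd(d, q) * a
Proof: s = j and m | s, therefore m | j. Since j = d, m | d. Because z = t and z | i, t | i. w = q and i | w, therefore i | q. t | i, so t | q. From t = m, m | q. Since m | d, m | gcd(d, q). Then m | gcd(d, q) * a.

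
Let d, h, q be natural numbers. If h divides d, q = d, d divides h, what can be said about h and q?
h = q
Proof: d divides h and h divides d, so d = h. Since q = d, q = h. Then h = q.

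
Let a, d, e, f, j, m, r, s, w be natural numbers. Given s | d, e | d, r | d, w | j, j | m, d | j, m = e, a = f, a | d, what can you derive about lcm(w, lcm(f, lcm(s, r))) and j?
lcm(w, lcm(f, lcm(s, r))) | j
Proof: Since m = e and j | m, j | e. Since e | d, j | d. Since d | j, d = j. Since a = f and a | d, f | d. s | d and r | d, hence lcm(s, r) | d. Since f | d, lcm(f, lcm(s, r)) | d. d = j, so lcm(f, lcm(s, r)) | j. From w | j, lcm(w, lcm(f, lcm(s, r))) | j.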